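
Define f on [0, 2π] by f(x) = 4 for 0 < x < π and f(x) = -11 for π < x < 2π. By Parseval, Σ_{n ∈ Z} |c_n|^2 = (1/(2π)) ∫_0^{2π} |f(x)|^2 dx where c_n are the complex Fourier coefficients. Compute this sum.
Σ |c_n|^2 = 137/2

Parseval equates the L^2 energy of f (normalised by 1/(2π)) with the ℓ^2 sum of its Fourier coefficients: (1/(2π)) ∫_0^{2π} |f|^2 = Σ |c_n|^2.
Compute the left side: (1/(2π)) [∫_0^π 4^2 dx + ∫_π^{2π} (-11)^2 dx] = (1/(2π)) · (16π + 121π) = (16 + 121)/2 = 137/2.
So Σ_{n ∈ Z} |c_n|^2 = 137/2.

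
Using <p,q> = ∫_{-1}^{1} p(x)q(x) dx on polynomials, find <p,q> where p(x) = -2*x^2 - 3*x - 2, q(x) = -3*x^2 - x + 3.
<p,q> = -38/5

Expand the product: p(x)·q(x) = 6*x^4 + 11*x^3 + 3*x^2 - 7*x - 6.
∫_{-1}^{1} of each monomial x^k gives [2/(k+1) if k even, 0 if k odd]. Integrating term-by-term (or equivalently evaluating the antiderivative F(x) = 6*x^5/5 + 11*x^4/4 + x^3 - 7*x^2/2 - 6*x at the endpoints):
  F(1) − F(−1) = -91/20 − (61/20) = -38/5.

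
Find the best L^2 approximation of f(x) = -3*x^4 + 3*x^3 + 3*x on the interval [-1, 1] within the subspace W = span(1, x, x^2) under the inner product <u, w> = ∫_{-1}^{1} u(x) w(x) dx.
g(x) = -18*x^2/7 + 24*x/5 + 9/35

The best approximation g ∈ W is the orthogonal projection of f onto W. Writing g = a_0 + a_1 x + a_2 x^2, the coefficients solve the normal equations G · a = b where
  G_{ij} = <φ_i, φ_j> and b_i = <f, φ_i>, with φ_0 = 1, φ_1 = x, φ_2 = x^2.
G =
  [2, 0, 2/3]
  [0, 2/3, 0]
  [2/3, 0, 2/5],
b = (-6/5, 16/5, -6/7).
Solving gives a_0 = 9/35, a_1 = 24/5, a_2 = -18/7, so
  g(x) = -18*x^2/7 + 24*x/5 + 9/35.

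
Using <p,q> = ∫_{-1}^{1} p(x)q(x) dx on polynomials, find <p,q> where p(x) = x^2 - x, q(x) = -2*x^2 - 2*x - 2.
<p,q> = -4/5

Expand the product: p(x)·q(x) = -2*x^4 + 2*x.
∫_{-1}^{1} of each monomial x^k gives [2/(k+1) if k even, 0 if k odd]. Integrating term-by-term (or equivalently evaluating the antiderivative F(x) = -2*x^5/5 + x^2 at the endpoints):
  F(1) − F(−1) = 3/5 − (7/5) = -4/5.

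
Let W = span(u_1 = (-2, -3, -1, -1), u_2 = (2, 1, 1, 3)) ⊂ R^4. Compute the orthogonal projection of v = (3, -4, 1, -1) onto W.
proj_W(v) = (-6/13, -51/26, -3/13, 27/26)

Set up U = [u_1 | ... | u_2] ∈ R^(4×2). The projector onto W = col(U) is P = U (U^T U)^(-1) U^T.
Compute U^T U =
  [15, -11]
  [-11, 15],
and U^T v = (6, 0).
Solve U^T U · c = U^T v for the coefficients: c = (45/52, 33/52). The projection is proj_W(v) = U c.
Check: (v - proj_W(v)) · u_1 = 0  (should be 0).
Check: (v - proj_W(v)) · u_2 = 0  (should be 0).
Result: proj_W(v) = (-6/13, -51/26, -3/13, 27/26).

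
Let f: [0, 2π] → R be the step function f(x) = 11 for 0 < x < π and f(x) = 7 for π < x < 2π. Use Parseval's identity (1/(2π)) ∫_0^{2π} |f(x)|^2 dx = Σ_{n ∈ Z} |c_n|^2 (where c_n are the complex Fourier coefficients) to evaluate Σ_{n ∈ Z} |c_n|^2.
Σ |c_n|^2 = 85

Parseval equates the L^2 energy of f (normalised by 1/(2π)) with the ℓ^2 sum of its Fourier coefficients: (1/(2π)) ∫_0^{2π} |f|^2 = Σ |c_n|^2.
Compute the left side: (1/(2π)) [∫_0^π 11^2 dx + ∫_π^{2π} 7^2 dx] = (1/(2π)) · (121π + 49π) = (121 + 49)/2 = 85.
So Σ_{n ∈ Z} |c_n|^2 = 85.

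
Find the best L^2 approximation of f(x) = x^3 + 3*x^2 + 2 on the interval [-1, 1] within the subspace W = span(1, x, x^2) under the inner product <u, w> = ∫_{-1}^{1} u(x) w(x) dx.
g(x) = 3*x^2 + 3*x/5 + 2

The best approximation g ∈ W is the orthogonal projection of f onto W. Writing g = a_0 + a_1 x + a_2 x^2, the coefficients solve the normal equations G · a = b where
  G_{ij} = <φ_i, φ_j> and b_i = <f, φ_i>, with φ_0 = 1, φ_1 = x, φ_2 = x^2.
G =
  [2, 0, 2/3]
  [0, 2/3, 0]
  [2/3, 0, 2/5],
b = (6, 2/5, 38/15).
Solving gives a_0 = 2, a_1 = 3/5, a_2 = 3, so
  g(x) = 3*x^2 + 3*x/5 + 2.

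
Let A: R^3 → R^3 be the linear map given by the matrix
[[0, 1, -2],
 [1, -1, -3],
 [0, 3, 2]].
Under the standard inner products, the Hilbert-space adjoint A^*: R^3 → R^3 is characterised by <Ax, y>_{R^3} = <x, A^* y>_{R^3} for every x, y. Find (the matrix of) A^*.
A^* = A^T =
[[0, 1, 0],
 [1, -1, 3],
 [-2, -3, 2]]

For real matrices with standard dot products, the defining identity <Ax, y> = <x, A^* y> gives (Ax)^T y = x^T (A^*) y, i.e. x^T A^T y = x^T (A^*) y. Since this holds for all x, y, we must have A^* = A^T. Therefore
A^* =
[[0, 1, 0],
 [1, -1, 3],
 [-2, -3, 2]].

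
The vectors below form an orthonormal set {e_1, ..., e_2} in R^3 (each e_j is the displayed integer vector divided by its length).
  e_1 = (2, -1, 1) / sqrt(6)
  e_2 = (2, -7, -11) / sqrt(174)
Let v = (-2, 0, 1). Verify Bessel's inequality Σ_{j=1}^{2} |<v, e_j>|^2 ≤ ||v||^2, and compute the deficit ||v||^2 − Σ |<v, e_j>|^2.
Σ |<v, e_j>|^2 = 81/29; ||v||^2 = 5; deficit = 64/29

Write each e_j = u_j / sqrt(<u_j, u_j>) where u_j is the displayed integer vector. Then <v, e_j> = <v, u_j> / sqrt(<u_j, u_j>), so |<v, e_j>|^2 = <v, u_j>^2 / <u_j, u_j>.
Coefficients: <v, e_1> = -3/sqrt(6), <v, e_2> = -15/sqrt(174).
Square and sum: Σ |<v, e_j>|^2 = 81/29.
Compute ||v||^2 = v·v = 5.
Deficit = 5 − 81/29 = 64/29 ≥ 0, confirming Bessel's inequality. (The deficit equals ||v − Σ <v,e_j> e_j||^2, the squared distance from v to span{e_j}.)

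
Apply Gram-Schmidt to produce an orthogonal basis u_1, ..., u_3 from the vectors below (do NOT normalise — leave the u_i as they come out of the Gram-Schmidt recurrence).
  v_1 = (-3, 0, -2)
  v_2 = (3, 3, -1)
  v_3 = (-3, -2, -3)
Orthogonal basis:
  u_1 = (-3, 0, -2)
  u_2 = (18/13, 3, -27/13)
  u_3 = (9/11, -27/22, -27/22)

Apply the Gram-Schmidt recurrence
  u_1 = v_1
  u_i = v_i − Σ_{j<i} ((v_i · u_j) / (u_j · u_j)) · u_j.

Step by step this gives:
  u_1 = (-3, 0, -2)
  u_2 = (18/13, 3, -27/13)
  u_3 = (9/11, -27/22, -27/22)

Orthogonality check:
  u_2 · u_1 = 0 (should be 0)
  u_3 · u_1 = 0 (should be 0)
  u_3 · u_2 = 0 (should be 0)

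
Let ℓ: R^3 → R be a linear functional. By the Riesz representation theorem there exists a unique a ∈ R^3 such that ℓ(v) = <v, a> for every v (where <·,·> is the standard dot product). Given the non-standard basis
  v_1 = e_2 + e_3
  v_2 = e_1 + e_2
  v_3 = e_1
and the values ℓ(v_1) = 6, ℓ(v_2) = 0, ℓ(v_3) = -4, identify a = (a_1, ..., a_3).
a = (-4, 4, 2)

Write a = (a_1, ..., a_3) in the standard basis. For each basis vector v_i, ℓ(v_i) = <v_i, a> is a linear equation in the a_j's. Collect the n equations into a matrix system V a = ℓ, where row i of V is v_i (expressed in the standard basis). Since V is invertible (lower-triangular with 1s on the diagonal, up to permutation), solve by back-substitution:
  V =
[[0, 1, 1],
 [1, 1, 0],
 [1, 0, 0]]
  V a = (6, 0, -4)
Solving gives a = (-4, 4, 2).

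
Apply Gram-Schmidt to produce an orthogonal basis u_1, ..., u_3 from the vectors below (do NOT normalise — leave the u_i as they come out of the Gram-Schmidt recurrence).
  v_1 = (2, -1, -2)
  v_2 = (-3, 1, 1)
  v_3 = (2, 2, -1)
Orthogonal basis:
  u_1 = (2, -1, -2)
  u_2 = (-1, 0, -1)
  u_3 = (11/18, 22/9, -11/18)

Apply the Gram-Schmidt recurrence
  u_1 = v_1
  u_i = v_i − Σ_{j<i} ((v_i · u_j) / (u_j · u_j)) · u_j.

Step by step this gives:
  u_1 = (2, -1, -2)
  u_2 = (-1, 0, -1)
  u_3 = (11/18, 22/9, -11/18)

Orthogonality check:
  u_2 · u_1 = 0 (should be 0)
  u_3 · u_1 = 0 (should be 0)
  u_3 · u_2 = 0 (should be 0)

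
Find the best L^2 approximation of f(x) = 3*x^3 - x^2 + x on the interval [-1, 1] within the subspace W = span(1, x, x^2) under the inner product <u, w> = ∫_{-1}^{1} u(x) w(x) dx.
g(x) = -x^2 + 14*x/5

The best approximation g ∈ W is the orthogonal projection of f onto W. Writing g = a_0 + a_1 x + a_2 x^2, the coefficients solve the normal equations G · a = b where
  G_{ij} = <φ_i, φ_j> and b_i = <f, φ_i>, with φ_0 = 1, φ_1 = x, φ_2 = x^2.
G =
  [2, 0, 2/3]
  [0, 2/3, 0]
  [2/3, 0, 2/5],
b = (-2/3, 28/15, -2/5).
Solving gives a_0 = 0, a_1 = 14/5, a_2 = -1, so
  g(x) = -x^2 + 14*x/5.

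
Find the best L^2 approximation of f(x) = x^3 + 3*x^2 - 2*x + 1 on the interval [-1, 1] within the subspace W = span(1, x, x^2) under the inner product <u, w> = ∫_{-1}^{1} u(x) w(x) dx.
g(x) = 3*x^2 - 7*x/5 + 1

The best approximation g ∈ W is the orthogonal projection of f onto W. Writing g = a_0 + a_1 x + a_2 x^2, the coefficients solve the normal equations G · a = b where
  G_{ij} = <φ_i, φ_j> and b_i = <f, φ_i>, with φ_0 = 1, φ_1 = x, φ_2 = x^2.
G =
  [2, 0, 2/3]
  [0, 2/3, 0]
  [2/3, 0, 2/5],
b = (4, -14/15, 28/15).
Solving gives a_0 = 1, a_1 = -7/5, a_2 = 3, so
  g(x) = 3*x^2 - 7*x/5 + 1.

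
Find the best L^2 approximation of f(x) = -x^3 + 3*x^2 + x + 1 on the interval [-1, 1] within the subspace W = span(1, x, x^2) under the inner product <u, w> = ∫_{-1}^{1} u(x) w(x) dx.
g(x) = 3*x^2 + 2*x/5 + 1

The best approximation g ∈ W is the orthogonal projection of f onto W. Writing g = a_0 + a_1 x + a_2 x^2, the coefficients solve the normal equations G · a = b where
  G_{ij} = <φ_i, φ_j> and b_i = <f, φ_i>, with φ_0 = 1, φ_1 = x, φ_2 = x^2.
G =
  [2, 0, 2/3]
  [0, 2/3, 0]
  [2/3, 0, 2/5],
b = (4, 4/15, 28/15).
Solving gives a_0 = 1, a_1 = 2/5, a_2 = 3, so
  g(x) = 3*x^2 + 2*x/5 + 1.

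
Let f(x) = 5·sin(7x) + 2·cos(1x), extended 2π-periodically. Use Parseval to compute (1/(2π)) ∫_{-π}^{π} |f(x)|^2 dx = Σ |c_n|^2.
Σ |c_n|^2 = 29/2

Expand |f|^2 and use orthogonality of {sin(nx), cos(mx)} on [-π, π]:
  ∫_{-π}^{π} sin(nx)^2 dx = π, ∫ cos(mx)^2 dx = π, and cross terms integrate to 0.
So ∫_{-π}^{π} f(x)^2 dx = 5^2 · π + 2^2 · π = (25 + 4)π.
Divide by 2π: (25 + 4)/2 = 29/2.
By Parseval, this equals Σ |c_n|^2.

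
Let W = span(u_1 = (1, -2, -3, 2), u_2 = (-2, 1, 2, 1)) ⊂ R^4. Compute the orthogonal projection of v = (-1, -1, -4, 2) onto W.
proj_W(v) = (19/58, -107/58, -149/58, 153/58)

Set up U = [u_1 | ... | u_2] ∈ R^(4×2). The projector onto W = col(U) is P = U (U^T U)^(-1) U^T.
Compute U^T U =
  [18, -8]
  [-8, 10],
and U^T v = (17, -5).
Solve U^T U · c = U^T v for the coefficients: c = (65/58, 23/58). The projection is proj_W(v) = U c.
Check: (v - proj_W(v)) · u_1 = 0  (should be 0).
Check: (v - proj_W(v)) · u_2 = 0  (should be 0).
Result: proj_W(v) = (19/58, -107/58, -149/58, 153/58).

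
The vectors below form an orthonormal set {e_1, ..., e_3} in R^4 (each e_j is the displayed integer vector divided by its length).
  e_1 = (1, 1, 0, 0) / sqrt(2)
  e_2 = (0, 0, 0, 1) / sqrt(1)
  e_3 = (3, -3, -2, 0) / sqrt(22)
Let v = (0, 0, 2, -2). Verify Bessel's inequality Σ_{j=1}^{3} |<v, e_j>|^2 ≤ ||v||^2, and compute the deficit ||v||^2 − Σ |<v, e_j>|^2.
Σ |<v, e_j>|^2 = 52/11; ||v||^2 = 8; deficit = 36/11

Write each e_j = u_j / sqrt(<u_j, u_j>) where u_j is the displayed integer vector. Then <v, e_j> = <v, u_j> / sqrt(<u_j, u_j>), so |<v, e_j>|^2 = <v, u_j>^2 / <u_j, u_j>.
Coefficients: <v, e_1> = 0/sqrt(2), <v, e_2> = -2/sqrt(1), <v, e_3> = -4/sqrt(22).
Square and sum: Σ |<v, e_j>|^2 = 52/11.
Compute ||v||^2 = v·v = 8.
Deficit = 8 − 52/11 = 36/11 ≥ 0, confirming Bessel's inequality. (The deficit equals ||v − Σ <v,e_j> e_j||^2, the squared distance from v to span{e_j}.)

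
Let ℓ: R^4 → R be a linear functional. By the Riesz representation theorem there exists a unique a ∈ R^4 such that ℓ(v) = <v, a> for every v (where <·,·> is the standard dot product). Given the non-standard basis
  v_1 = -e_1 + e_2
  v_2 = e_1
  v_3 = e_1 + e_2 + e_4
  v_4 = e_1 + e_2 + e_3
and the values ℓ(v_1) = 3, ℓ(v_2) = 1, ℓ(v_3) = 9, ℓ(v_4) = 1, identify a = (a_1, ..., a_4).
a = (1, 4, -4, 4)

Write a = (a_1, ..., a_4) in the standard basis. For each basis vector v_i, ℓ(v_i) = <v_i, a> is a linear equation in the a_j's. Collect the n equations into a matrix system V a = ℓ, where row i of V is v_i (expressed in the standard basis). Since V is invertible (lower-triangular with 1s on the diagonal, up to permutation), solve by back-substitution:
  V =
[[-1, 1, 0, 0],
 [1, 0, 0, 0],
 [1, 1, 0, 1],
 [1, 1, 1, 0]]
  V a = (3, 1, 9, 1)
Solving gives a = (1, 4, -4, 4).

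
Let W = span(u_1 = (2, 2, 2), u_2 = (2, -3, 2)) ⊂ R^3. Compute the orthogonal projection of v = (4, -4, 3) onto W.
proj_W(v) = (7/2, -4, 7/2)

Set up U = [u_1 | ... | u_2] ∈ R^(3×2). The projector onto W = col(U) is P = U (U^T U)^(-1) U^T.
Compute U^T U =
  [12, 2]
  [2, 17],
and U^T v = (6, 26).
Solve U^T U · c = U^T v for the coefficients: c = (1/4, 3/2). The projection is proj_W(v) = U c.
Check: (v - proj_W(v)) · u_1 = 0  (should be 0).
Check: (v - proj_W(v)) · u_2 = 0  (should be 0).
Result: proj_W(v) = (7/2, -4, 7/2).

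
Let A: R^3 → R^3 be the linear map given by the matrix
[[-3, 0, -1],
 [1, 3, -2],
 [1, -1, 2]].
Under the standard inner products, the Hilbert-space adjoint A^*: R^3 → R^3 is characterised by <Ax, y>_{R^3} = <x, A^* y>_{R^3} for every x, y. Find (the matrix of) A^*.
A^* = A^T =
[[-3, 1, 1],
 [0, 3, -1],
 [-1, -2, 2]]

For real matrices with standard dot products, the defining identity <Ax, y> = <x, A^* y> gives (Ax)^T y = x^T (A^*) y, i.e. x^T A^T y = x^T (A^*) y. Since this holds for all x, y, we must have A^* = A^T. Therefore
A^* =
[[-3, 1, 1],
 [0, 3, -1],
 [-1, -2, 2]].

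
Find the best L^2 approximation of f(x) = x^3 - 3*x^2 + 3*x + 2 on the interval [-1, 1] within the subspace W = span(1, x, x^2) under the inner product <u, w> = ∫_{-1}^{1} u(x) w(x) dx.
g(x) = -3*x^2 + 18*x/5 + 2

The best approximation g ∈ W is the orthogonal projection of f onto W. Writing g = a_0 + a_1 x + a_2 x^2, the coefficients solve the normal equations G · a = b where
  G_{ij} = <φ_i, φ_j> and b_i = <f, φ_i>, with φ_0 = 1, φ_1 = x, φ_2 = x^2.
G =
  [2, 0, 2/3]
  [0, 2/3, 0]
  [2/3, 0, 2/5],
b = (2, 12/5, 2/15).
Solving gives a_0 = 2, a_1 = 18/5, a_2 = -3, so
  g(x) = -3*x^2 + 18*x/5 + 2.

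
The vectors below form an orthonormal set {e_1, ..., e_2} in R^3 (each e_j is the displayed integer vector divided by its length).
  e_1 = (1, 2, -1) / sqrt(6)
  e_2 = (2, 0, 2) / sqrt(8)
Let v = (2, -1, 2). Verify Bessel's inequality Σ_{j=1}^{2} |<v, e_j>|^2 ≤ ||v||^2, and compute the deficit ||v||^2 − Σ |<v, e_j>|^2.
Σ |<v, e_j>|^2 = 26/3; ||v||^2 = 9; deficit = 1/3

Write each e_j = u_j / sqrt(<u_j, u_j>) where u_j is the displayed integer vector. Then <v, e_j> = <v, u_j> / sqrt(<u_j, u_j>), so |<v, e_j>|^2 = <v, u_j>^2 / <u_j, u_j>.
Coefficients: <v, e_1> = -2/sqrt(6), <v, e_2> = 8/sqrt(8).
Square and sum: Σ |<v, e_j>|^2 = 26/3.
Compute ||v||^2 = v·v = 9.
Deficit = 9 − 26/3 = 1/3 ≥ 0, confirming Bessel's inequality. (The deficit equals ||v − Σ <v,e_j> e_j||^2, the squared distance from v to span{e_j}.)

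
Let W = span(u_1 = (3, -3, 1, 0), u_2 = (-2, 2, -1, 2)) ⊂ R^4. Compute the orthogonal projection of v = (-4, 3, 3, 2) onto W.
proj_W(v) = (-73/26, 73/26, -15/13, 17/13)

Set up U = [u_1 | ... | u_2] ∈ R^(4×2). The projector onto W = col(U) is P = U (U^T U)^(-1) U^T.
Compute U^T U =
  [19, -13]
  [-13, 13],
and U^T v = (-18, 15).
Solve U^T U · c = U^T v for the coefficients: c = (-1/2, 17/26). The projection is proj_W(v) = U c.
Check: (v - proj_W(v)) · u_1 = 0  (should be 0).
Check: (v - proj_W(v)) · u_2 = 0  (should be 0).
Result: proj_W(v) = (-73/26, 73/26, -15/13, 17/13).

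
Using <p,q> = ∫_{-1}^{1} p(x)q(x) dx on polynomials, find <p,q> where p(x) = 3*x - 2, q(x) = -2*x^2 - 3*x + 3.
<p,q> = -46/3

Expand the product: p(x)·q(x) = -6*x^3 - 5*x^2 + 15*x - 6.
∫_{-1}^{1} of each monomial x^k gives [2/(k+1) if k even, 0 if k odd]. Integrating term-by-term (or equivalently evaluating the antiderivative F(x) = -3*x^4/2 - 5*x^3/3 + 15*x^2/2 - 6*x at the endpoints):
  F(1) − F(−1) = -5/3 − (41/3) = -46/3.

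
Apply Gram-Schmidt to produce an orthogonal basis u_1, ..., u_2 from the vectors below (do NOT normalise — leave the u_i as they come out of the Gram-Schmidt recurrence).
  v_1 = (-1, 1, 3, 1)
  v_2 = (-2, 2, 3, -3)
Orthogonal basis:
  u_1 = (-1, 1, 3, 1)
  u_2 = (-7/6, 7/6, 1/2, -23/6)

Apply the Gram-Schmidt recurrence
  u_1 = v_1
  u_i = v_i − Σ_{j<i} ((v_i · u_j) / (u_j · u_j)) · u_j.

Step by step this gives:
  u_1 = (-1, 1, 3, 1)
  u_2 = (-7/6, 7/6, 1/2, -23/6)

Orthogonality check:
  u_2 · u_1 = 0 (should be 0)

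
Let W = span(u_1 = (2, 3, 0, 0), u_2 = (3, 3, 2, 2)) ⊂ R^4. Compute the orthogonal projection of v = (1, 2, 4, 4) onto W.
proj_W(v) = (281/113, 114/113, 410/113, 410/113)

Set up U = [u_1 | ... | u_2] ∈ R^(4×2). The projector onto W = col(U) is P = U (U^T U)^(-1) U^T.
Compute U^T U =
  [13, 15]
  [15, 26],
and U^T v = (8, 25).
Solve U^T U · c = U^T v for the coefficients: c = (-167/113, 205/113). The projection is proj_W(v) = U c.
Check: (v - proj_W(v)) · u_1 = 0  (should be 0).
Check: (v - proj_W(v)) · u_2 = 0  (should be 0).
Result: proj_W(v) = (281/113, 114/113, 410/113, 410/113).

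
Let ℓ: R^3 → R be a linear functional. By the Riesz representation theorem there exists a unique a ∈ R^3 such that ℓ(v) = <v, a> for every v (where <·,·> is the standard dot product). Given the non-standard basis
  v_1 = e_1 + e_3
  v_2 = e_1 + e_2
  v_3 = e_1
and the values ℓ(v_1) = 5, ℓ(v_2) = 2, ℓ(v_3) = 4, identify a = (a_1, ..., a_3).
a = (4, -2, 1)

Write a = (a_1, ..., a_3) in the standard basis. For each basis vector v_i, ℓ(v_i) = <v_i, a> is a linear equation in the a_j's. Collect the n equations into a matrix system V a = ℓ, where row i of V is v_i (expressed in the standard basis). Since V is invertible (lower-triangular with 1s on the diagonal, up to permutation), solve by back-substitution:
  V =
[[1, 0, 1],
 [1, 1, 0],
 [1, 0, 0]]
  V a = (5, 2, 4)
Solving gives a = (4, -2, 1).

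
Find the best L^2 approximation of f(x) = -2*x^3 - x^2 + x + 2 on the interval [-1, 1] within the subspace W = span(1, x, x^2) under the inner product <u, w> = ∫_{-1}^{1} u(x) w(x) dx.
g(x) = -x^2 - x/5 + 2

The best approximation g ∈ W is the orthogonal projection of f onto W. Writing g = a_0 + a_1 x + a_2 x^2, the coefficients solve the normal equations G · a = b where
  G_{ij} = <φ_i, φ_j> and b_i = <f, φ_i>, with φ_0 = 1, φ_1 = x, φ_2 = x^2.
G =
  [2, 0, 2/3]
  [0, 2/3, 0]
  [2/3, 0, 2/5],
b = (10/3, -2/15, 14/15).
Solving gives a_0 = 2, a_1 = -1/5, a_2 = -1, so
  g(x) = -x^2 - x/5 + 2.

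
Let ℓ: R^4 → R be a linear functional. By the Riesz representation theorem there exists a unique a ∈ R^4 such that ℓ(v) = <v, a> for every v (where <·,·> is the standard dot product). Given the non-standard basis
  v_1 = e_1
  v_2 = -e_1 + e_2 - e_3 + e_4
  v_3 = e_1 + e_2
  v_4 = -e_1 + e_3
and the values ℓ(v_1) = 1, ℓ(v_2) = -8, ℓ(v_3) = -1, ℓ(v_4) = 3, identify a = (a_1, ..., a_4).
a = (1, -2, 4, -1)

Write a = (a_1, ..., a_4) in the standard basis. For each basis vector v_i, ℓ(v_i) = <v_i, a> is a linear equation in the a_j's. Collect the n equations into a matrix system V a = ℓ, where row i of V is v_i (expressed in the standard basis). Since V is invertible (lower-triangular with 1s on the diagonal, up to permutation), solve by back-substitution:
  V =
[[1, 0, 0, 0],
 [-1, 1, -1, 1],
 [1, 1, 0, 0],
 [-1, 0, 1, 0]]
  V a = (1, -8, -1, 3)
Solving gives a = (1, -2, 4, -1).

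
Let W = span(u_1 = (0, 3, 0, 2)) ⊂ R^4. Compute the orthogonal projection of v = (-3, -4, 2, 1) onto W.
proj_W(v) = (0, -30/13, 0, -20/13)

Set up U = [u_1 | ... | u_1] ∈ R^(4×1). The projector onto W = col(U) is P = U (U^T U)^(-1) U^T.
Compute U^T U =
  [13],
and U^T v = (-10).
Solve U^T U · c = U^T v for the coefficients: c = (-10/13). The projection is proj_W(v) = U c.
Check: (v - proj_W(v)) · u_1 = 0  (should be 0).
Result: proj_W(v) = (0, -30/13, 0, -20/13).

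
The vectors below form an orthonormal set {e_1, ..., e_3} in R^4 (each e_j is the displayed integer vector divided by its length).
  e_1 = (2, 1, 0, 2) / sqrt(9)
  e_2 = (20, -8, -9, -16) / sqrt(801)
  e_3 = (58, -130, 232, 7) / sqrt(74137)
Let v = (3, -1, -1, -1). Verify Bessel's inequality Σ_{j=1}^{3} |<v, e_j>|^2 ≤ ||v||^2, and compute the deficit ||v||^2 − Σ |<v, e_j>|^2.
Σ |<v, e_j>|^2 = 9875/833; ||v||^2 = 12; deficit = 121/833

Write each e_j = u_j / sqrt(<u_j, u_j>) where u_j is the displayed integer vector. Then <v, e_j> = <v, u_j> / sqrt(<u_j, u_j>), so |<v, e_j>|^2 = <v, u_j>^2 / <u_j, u_j>.
Coefficients: <v, e_1> = 3/sqrt(9), <v, e_2> = 93/sqrt(801), <v, e_3> = 65/sqrt(74137).
Square and sum: Σ |<v, e_j>|^2 = 9875/833.
Compute ||v||^2 = v·v = 12.
Deficit = 12 − 9875/833 = 121/833 ≥ 0, confirming Bessel's inequality. (The deficit equals ||v − Σ <v,e_j> e_j||^2, the squared distance from v to span{e_j}.)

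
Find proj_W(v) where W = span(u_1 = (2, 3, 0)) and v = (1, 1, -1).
proj_W(v) = (10/13, 15/13, 0)

Set up U = [u_1 | ... | u_1] ∈ R^(3×1). The projector onto W = col(U) is P = U (U^T U)^(-1) U^T.
Compute U^T U =
  [13],
and U^T v = (5).
Solve U^T U · c = U^T v for the coefficients: c = (5/13). The projection is proj_W(v) = U c.
Check: (v - proj_W(v)) · u_1 = 0  (should be 0).
Result: proj_W(v) = (10/13, 15/13, 0).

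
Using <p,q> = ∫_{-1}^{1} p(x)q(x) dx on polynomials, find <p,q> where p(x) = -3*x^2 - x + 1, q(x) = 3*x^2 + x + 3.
<p,q> = -34/15

Expand the product: p(x)·q(x) = -9*x^4 - 6*x^3 - 7*x^2 - 2*x + 3.
∫_{-1}^{1} of each monomial x^k gives [2/(k+1) if k even, 0 if k odd]. Integrating term-by-term (or equivalently evaluating the antiderivative F(x) = -9*x^5/5 - 3*x^4/2 - 7*x^3/3 - x^2 + 3*x at the endpoints):
  F(1) − F(−1) = -109/30 − (-41/30) = -34/15.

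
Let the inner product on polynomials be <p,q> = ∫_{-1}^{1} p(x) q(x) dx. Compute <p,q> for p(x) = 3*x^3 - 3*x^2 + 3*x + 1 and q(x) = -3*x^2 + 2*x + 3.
<p,q> = 8

Expand the product: p(x)·q(x) = -9*x^5 + 15*x^4 - 6*x^3 - 6*x^2 + 11*x + 3.
∫_{-1}^{1} of each monomial x^k gives [2/(k+1) if k even, 0 if k odd]. Integrating term-by-term (or equivalently evaluating the antiderivative F(x) = -3*x^6/2 + 3*x^5 - 3*x^4/2 - 2*x^3 + 11*x^2/2 + 3*x at the endpoints):
  F(1) − F(−1) = 13/2 − (-3/2) = 8.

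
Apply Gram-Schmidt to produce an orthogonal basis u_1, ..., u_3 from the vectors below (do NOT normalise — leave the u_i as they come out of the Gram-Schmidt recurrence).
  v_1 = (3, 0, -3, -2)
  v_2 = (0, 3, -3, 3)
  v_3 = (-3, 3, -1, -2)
Orthogonal basis:
  u_1 = (3, 0, -3, -2)
  u_2 = (-9/22, 3, -57/22, 36/11)
  u_3 = (-171/65, 149/65, -43/65, -192/65)

Apply the Gram-Schmidt recurrence
  u_1 = v_1
  u_i = v_i − Σ_{j<i} ((v_i · u_j) / (u_j · u_j)) · u_j.

Step by step this gives:
  u_1 = (3, 0, -3, -2)
  u_2 = (-9/22, 3, -57/22, 36/11)
  u_3 = (-171/65, 149/65, -43/65, -192/65)

Orthogonality check:
  u_2 · u_1 = 0 (should be 0)
  u_3 · u_1 = 0 (should be 0)
  u_3 · u_2 = 0 (should be 0)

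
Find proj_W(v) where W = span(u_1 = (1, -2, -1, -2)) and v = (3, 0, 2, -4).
proj_W(v) = (9/10, -9/5, -9/10, -9/5)

Set up U = [u_1 | ... | u_1] ∈ R^(4×1). The projector onto W = col(U) is P = U (U^T U)^(-1) U^T.
Compute U^T U =
  [10],
and U^T v = (9).
Solve U^T U · c = U^T v for the coefficients: c = (9/10). The projection is proj_W(v) = U c.
Check: (v - proj_W(v)) · u_1 = 0  (should be 0).
Result: proj_W(v) = (9/10, -9/5, -9/10, -9/5).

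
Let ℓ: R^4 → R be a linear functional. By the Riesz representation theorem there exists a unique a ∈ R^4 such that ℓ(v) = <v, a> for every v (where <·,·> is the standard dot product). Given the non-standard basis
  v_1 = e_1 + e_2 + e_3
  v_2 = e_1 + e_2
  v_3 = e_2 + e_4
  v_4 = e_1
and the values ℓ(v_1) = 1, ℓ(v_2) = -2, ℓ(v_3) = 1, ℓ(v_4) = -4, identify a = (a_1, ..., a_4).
a = (-4, 2, 3, -1)

Write a = (a_1, ..., a_4) in the standard basis. For each basis vector v_i, ℓ(v_i) = <v_i, a> is a linear equation in the a_j's. Collect the n equations into a matrix system V a = ℓ, where row i of V is v_i (expressed in the standard basis). Since V is invertible (lower-triangular with 1s on the diagonal, up to permutation), solve by back-substitution:
  V =
[[1, 1, 1, 0],
 [1, 1, 0, 0],
 [0, 1, 0, 1],
 [1, 0, 0, 0]]
  V a = (1, -2, 1, -4)
Solving gives a = (-4, 2, 3, -1).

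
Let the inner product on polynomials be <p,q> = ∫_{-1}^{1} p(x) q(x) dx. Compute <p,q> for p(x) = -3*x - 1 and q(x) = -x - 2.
<p,q> = 6

Expand the product: p(x)·q(x) = 3*x^2 + 7*x + 2.
∫_{-1}^{1} of each monomial x^k gives [2/(k+1) if k even, 0 if k odd]. Integrating term-by-term (or equivalently evaluating the antiderivative F(x) = x^3 + 7*x^2/2 + 2*x at the endpoints):
  F(1) − F(−1) = 13/2 − (1/2) = 6.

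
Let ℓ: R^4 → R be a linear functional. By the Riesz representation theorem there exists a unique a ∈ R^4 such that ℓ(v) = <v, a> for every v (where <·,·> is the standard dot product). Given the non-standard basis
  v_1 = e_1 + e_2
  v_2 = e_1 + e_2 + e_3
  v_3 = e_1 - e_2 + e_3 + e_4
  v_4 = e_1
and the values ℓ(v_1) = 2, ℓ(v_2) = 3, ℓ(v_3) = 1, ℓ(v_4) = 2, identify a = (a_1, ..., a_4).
a = (2, 0, 1, -2)

Write a = (a_1, ..., a_4) in the standard basis. For each basis vector v_i, ℓ(v_i) = <v_i, a> is a linear equation in the a_j's. Collect the n equations into a matrix system V a = ℓ, where row i of V is v_i (expressed in the standard basis). Since V is invertible (lower-triangular with 1s on the diagonal, up to permutation), solve by back-substitution:
  V =
[[1, 1, 0, 0],
 [1, 1, 1, 0],
 [1, -1, 1, 1],
 [1, 0, 0, 0]]
  V a = (2, 3, 1, 2)
Solving gives a = (2, 0, 1, -2).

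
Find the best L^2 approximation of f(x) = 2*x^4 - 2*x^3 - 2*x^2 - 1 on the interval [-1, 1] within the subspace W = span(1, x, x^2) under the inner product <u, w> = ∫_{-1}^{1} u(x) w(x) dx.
g(x) = -2*x^2/7 - 6*x/5 - 41/35

The best approximation g ∈ W is the orthogonal projection of f onto W. Writing g = a_0 + a_1 x + a_2 x^2, the coefficients solve the normal equations G · a = b where
  G_{ij} = <φ_i, φ_j> and b_i = <f, φ_i>, with φ_0 = 1, φ_1 = x, φ_2 = x^2.
G =
  [2, 0, 2/3]
  [0, 2/3, 0]
  [2/3, 0, 2/5],
b = (-38/15, -4/5, -94/105).
Solving gives a_0 = -41/35, a_1 = -6/5, a_2 = -2/7, so
  g(x) = -2*x^2/7 - 6*x/5 - 41/35.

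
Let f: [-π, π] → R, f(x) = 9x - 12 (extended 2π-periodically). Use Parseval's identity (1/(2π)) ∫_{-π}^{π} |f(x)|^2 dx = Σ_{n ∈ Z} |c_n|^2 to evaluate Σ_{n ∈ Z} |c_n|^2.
Σ |c_n|^2 = 27π^2 + 144

Expand and integrate term by term over [-π, π]:
  ∫ (9x)^2 dx = 81·(2π^3/3); ∫ 2·9·(-12)·x dx = 0 (odd integrand); ∫ (-12)^2 dx = 144·2π.
So (1/(2π)) ∫_{-π}^{π} (9x - 12)^2 dx = 81π^2/3 + 144 = 27π^2 + 144.
Parseval ⇒ Σ |c_n|^2 = 27π^2 + 144.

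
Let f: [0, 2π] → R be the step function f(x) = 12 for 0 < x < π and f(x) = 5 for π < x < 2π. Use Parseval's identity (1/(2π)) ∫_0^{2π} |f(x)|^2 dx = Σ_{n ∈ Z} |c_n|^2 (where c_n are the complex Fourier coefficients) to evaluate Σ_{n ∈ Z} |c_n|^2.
Σ |c_n|^2 = 169/2

Parseval equates the L^2 energy of f (normalised by 1/(2π)) with the ℓ^2 sum of its Fourier coefficients: (1/(2π)) ∫_0^{2π} |f|^2 = Σ |c_n|^2.
Compute the left side: (1/(2π)) [∫_0^π 12^2 dx + ∫_π^{2π} 5^2 dx] = (1/(2π)) · (144π + 25π) = (144 + 25)/2 = 169/2.
So Σ_{n ∈ Z} |c_n|^2 = 169/2.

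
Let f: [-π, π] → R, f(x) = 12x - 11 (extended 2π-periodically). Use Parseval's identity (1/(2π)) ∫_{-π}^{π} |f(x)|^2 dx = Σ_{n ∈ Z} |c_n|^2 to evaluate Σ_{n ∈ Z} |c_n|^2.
Σ |c_n|^2 = 48π^2 + 121

Expand and integrate term by term over [-π, π]:
  ∫ (12x)^2 dx = 144·(2π^3/3); ∫ 2·12·(-11)·x dx = 0 (odd integrand); ∫ (-11)^2 dx = 121·2π.
So (1/(2π)) ∫_{-π}^{π} (12x - 11)^2 dx = 144π^2/3 + 121 = 48π^2 + 121.
Parseval ⇒ Σ |c_n|^2 = 48π^2 + 121.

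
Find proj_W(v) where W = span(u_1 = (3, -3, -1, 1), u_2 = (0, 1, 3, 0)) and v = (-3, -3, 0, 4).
proj_W(v) = (33/82, -51/82, -65/82, 11/82)

Set up U = [u_1 | ... | u_2] ∈ R^(4×2). The projector onto W = col(U) is P = U (U^T U)^(-1) U^T.
Compute U^T U =
  [20, -6]
  [-6, 10],
and U^T v = (4, -3).
Solve U^T U · c = U^T v for the coefficients: c = (11/82, -9/41). The projection is proj_W(v) = U c.
Check: (v - proj_W(v)) · u_1 = 0  (should be 0).
Check: (v - proj_W(v)) · u_2 = 0  (should be 0).
Result: proj_W(v) = (33/82, -51/82, -65/82, 11/82).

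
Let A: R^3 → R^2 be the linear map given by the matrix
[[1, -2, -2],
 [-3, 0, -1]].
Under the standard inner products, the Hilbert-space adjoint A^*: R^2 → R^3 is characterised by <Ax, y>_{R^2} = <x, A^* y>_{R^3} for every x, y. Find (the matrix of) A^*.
A^* = A^T =
[[1, -3],
 [-2, 0],
 [-2, -1]]

For real matrices with standard dot products, the defining identity <Ax, y> = <x, A^* y> gives (Ax)^T y = x^T (A^*) y, i.e. x^T A^T y = x^T (A^*) y. Since this holds for all x, y, we must have A^* = A^T. Therefore
A^* =
[[1, -3],
 [-2, 0],
 [-2, -1]].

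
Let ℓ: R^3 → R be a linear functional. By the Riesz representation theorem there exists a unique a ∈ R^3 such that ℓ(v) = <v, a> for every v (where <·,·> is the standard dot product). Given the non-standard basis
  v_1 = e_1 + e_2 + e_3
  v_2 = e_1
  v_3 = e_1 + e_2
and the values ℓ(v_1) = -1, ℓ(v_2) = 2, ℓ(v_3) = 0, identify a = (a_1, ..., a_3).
a = (2, -2, -1)

Write a = (a_1, ..., a_3) in the standard basis. For each basis vector v_i, ℓ(v_i) = <v_i, a> is a linear equation in the a_j's. Collect the n equations into a matrix system V a = ℓ, where row i of V is v_i (expressed in the standard basis). Since V is invertible (lower-triangular with 1s on the diagonal, up to permutation), solve by back-substitution:
  V =
[[1, 1, 1],
 [1, 0, 0],
 [1, 1, 0]]
  V a = (-1, 2, 0)
Solving gives a = (2, -2, -1).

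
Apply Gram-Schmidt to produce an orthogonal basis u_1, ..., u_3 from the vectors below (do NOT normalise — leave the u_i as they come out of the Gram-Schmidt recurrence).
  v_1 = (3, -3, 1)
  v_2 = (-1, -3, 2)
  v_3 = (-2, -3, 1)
Orthogonal basis:
  u_1 = (3, -3, 1)
  u_2 = (-43/19, -33/19, 30/19)
  u_3 = (-45/202, -105/202, -90/101)

Apply the Gram-Schmidt recurrence
  u_1 = v_1
  u_i = v_i − Σ_{j<i} ((v_i · u_j) / (u_j · u_j)) · u_j.

Step by step this gives:
  u_1 = (3, -3, 1)
  u_2 = (-43/19, -33/19, 30/19)
  u_3 = (-45/202, -105/202, -90/101)

Orthogonality check:
  u_2 · u_1 = 0 (should be 0)
  u_3 · u_1 = 0 (should be 0)
  u_3 · u_2 = 0 (should be 0)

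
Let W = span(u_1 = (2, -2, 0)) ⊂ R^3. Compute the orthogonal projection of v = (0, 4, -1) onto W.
proj_W(v) = (-2, 2, 0)

Set up U = [u_1 | ... | u_1] ∈ R^(3×1). The projector onto W = col(U) is P = U (U^T U)^(-1) U^T.
Compute U^T U =
  [8],
and U^T v = (-8).
Solve U^T U · c = U^T v for the coefficients: c = (-1). The projection is proj_W(v) = U c.
Check: (v - proj_W(v)) · u_1 = 0  (should be 0).
Result: proj_W(v) = (-2, 2, 0).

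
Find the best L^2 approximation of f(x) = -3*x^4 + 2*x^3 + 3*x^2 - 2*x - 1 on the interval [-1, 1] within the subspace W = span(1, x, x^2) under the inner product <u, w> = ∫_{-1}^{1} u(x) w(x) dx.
g(x) = 3*x^2/7 - 4*x/5 - 26/35

The best approximation g ∈ W is the orthogonal projection of f onto W. Writing g = a_0 + a_1 x + a_2 x^2, the coefficients solve the normal equations G · a = b where
  G_{ij} = <φ_i, φ_j> and b_i = <f, φ_i>, with φ_0 = 1, φ_1 = x, φ_2 = x^2.
G =
  [2, 0, 2/3]
  [0, 2/3, 0]
  [2/3, 0, 2/5],
b = (-6/5, -8/15, -34/105).
Solving gives a_0 = -26/35, a_1 = -4/5, a_2 = 3/7, so
  g(x) = 3*x^2/7 - 4*x/5 - 26/35.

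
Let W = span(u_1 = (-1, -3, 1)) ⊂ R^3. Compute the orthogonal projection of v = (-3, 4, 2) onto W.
proj_W(v) = (7/11, 21/11, -7/11)

Set up U = [u_1 | ... | u_1] ∈ R^(3×1). The projector onto W = col(U) is P = U (U^T U)^(-1) U^T.
Compute U^T U =
  [11],
and U^T v = (-7).
Solve U^T U · c = U^T v for the coefficients: c = (-7/11). The projection is proj_W(v) = U c.
Check: (v - proj_W(v)) · u_1 = 0  (should be 0).
Result: proj_W(v) = (7/11, 21/11, -7/11).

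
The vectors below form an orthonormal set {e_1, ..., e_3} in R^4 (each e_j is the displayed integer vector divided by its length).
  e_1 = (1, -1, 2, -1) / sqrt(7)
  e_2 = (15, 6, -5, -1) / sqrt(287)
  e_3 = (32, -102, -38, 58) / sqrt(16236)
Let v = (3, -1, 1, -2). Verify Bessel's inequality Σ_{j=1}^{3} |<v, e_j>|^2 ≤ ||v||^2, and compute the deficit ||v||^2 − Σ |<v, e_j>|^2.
Σ |<v, e_j>|^2 = 124/9; ||v||^2 = 15; deficit = 11/9

Write each e_j = u_j / sqrt(<u_j, u_j>) where u_j is the displayed integer vector. Then <v, e_j> = <v, u_j> / sqrt(<u_j, u_j>), so |<v, e_j>|^2 = <v, u_j>^2 / <u_j, u_j>.
Coefficients: <v, e_1> = 8/sqrt(7), <v, e_2> = 36/sqrt(287), <v, e_3> = 44/sqrt(16236).
Square and sum: Σ |<v, e_j>|^2 = 124/9.
Compute ||v||^2 = v·v = 15.
Deficit = 15 − 124/9 = 11/9 ≥ 0, confirming Bessel's inequality. (The deficit equals ||v − Σ <v,e_j> e_j||^2, the squared distance from v to span{e_j}.)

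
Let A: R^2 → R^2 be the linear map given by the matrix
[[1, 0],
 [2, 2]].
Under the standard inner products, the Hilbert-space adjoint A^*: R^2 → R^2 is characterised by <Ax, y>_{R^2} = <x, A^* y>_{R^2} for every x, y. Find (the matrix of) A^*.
A^* = A^T =
[[1, 2],
 [0, 2]]

For real matrices with standard dot products, the defining identity <Ax, y> = <x, A^* y> gives (Ax)^T y = x^T (A^*) y, i.e. x^T A^T y = x^T (A^*) y. Since this holds for all x, y, we must have A^* = A^T. Therefore
A^* =
[[1, 2],
 [0, 2]].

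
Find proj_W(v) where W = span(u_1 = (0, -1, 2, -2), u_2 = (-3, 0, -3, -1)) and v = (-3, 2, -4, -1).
proj_W(v) = (-498/155, 64/155, -626/155, -38/155)

Set up U = [u_1 | ... | u_2] ∈ R^(4×2). The projector onto W = col(U) is P = U (U^T U)^(-1) U^T.
Compute U^T U =
  [9, -4]
  [-4, 19],
and U^T v = (-8, 22).
Solve U^T U · c = U^T v for the coefficients: c = (-64/155, 166/155). The projection is proj_W(v) = U c.
Check: (v - proj_W(v)) · u_1 = 0  (should be 0).
Check: (v - proj_W(v)) · u_2 = 0  (should be 0).
Result: proj_W(v) = (-498/155, 64/155, -626/155, -38/155).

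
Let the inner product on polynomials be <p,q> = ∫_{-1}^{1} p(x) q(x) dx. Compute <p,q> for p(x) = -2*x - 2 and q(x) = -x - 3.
<p,q> = 40/3

Expand the product: p(x)·q(x) = 2*x^2 + 8*x + 6.
∫_{-1}^{1} of each monomial x^k gives [2/(k+1) if k even, 0 if k odd]. Integrating term-by-term (or equivalently evaluating the antiderivative F(x) = 2*x^3/3 + 4*x^2 + 6*x at the endpoints):
  F(1) − F(−1) = 32/3 − (-8/3) = 40/3.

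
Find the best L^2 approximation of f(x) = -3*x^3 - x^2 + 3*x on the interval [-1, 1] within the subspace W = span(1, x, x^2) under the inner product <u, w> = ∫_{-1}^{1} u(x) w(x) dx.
g(x) = -x^2 + 6*x/5

The best approximation g ∈ W is the orthogonal projection of f onto W. Writing g = a_0 + a_1 x + a_2 x^2, the coefficients solve the normal equations G · a = b where
  G_{ij} = <φ_i, φ_j> and b_i = <f, φ_i>, with φ_0 = 1, φ_1 = x, φ_2 = x^2.
G =
  [2, 0, 2/3]
  [0, 2/3, 0]
  [2/3, 0, 2/5],
b = (-2/3, 4/5, -2/5).
Solving gives a_0 = 0, a_1 = 6/5, a_2 = -1, so
  g(x) = -x^2 + 6*x/5.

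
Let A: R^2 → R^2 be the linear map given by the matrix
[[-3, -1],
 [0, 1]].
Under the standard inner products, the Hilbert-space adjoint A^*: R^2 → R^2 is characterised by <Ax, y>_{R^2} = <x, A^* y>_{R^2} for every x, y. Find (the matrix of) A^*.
A^* = A^T =
[[-3, 0],
 [-1, 1]]

For real matrices with standard dot products, the defining identity <Ax, y> = <x, A^* y> gives (Ax)^T y = x^T (A^*) y, i.e. x^T A^T y = x^T (A^*) y. Since this holds for all x, y, we must have A^* = A^T. Therefore
A^* =
[[-3, 0],
 [-1, 1]].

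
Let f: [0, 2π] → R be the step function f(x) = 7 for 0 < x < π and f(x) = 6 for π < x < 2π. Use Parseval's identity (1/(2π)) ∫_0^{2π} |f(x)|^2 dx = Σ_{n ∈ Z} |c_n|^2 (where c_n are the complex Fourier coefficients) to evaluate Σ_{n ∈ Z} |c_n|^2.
Σ |c_n|^2 = 85/2

Parseval equates the L^2 energy of f (normalised by 1/(2π)) with the ℓ^2 sum of its Fourier coefficients: (1/(2π)) ∫_0^{2π} |f|^2 = Σ |c_n|^2.
Compute the left side: (1/(2π)) [∫_0^π 7^2 dx + ∫_π^{2π} 6^2 dx] = (1/(2π)) · (49π + 36π) = (49 + 36)/2 = 85/2.
So Σ_{n ∈ Z} |c_n|^2 = 85/2.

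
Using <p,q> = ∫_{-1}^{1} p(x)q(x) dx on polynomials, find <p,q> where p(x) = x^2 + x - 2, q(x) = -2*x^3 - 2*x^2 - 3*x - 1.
<p,q> = 12/5

Expand the product: p(x)·q(x) = -2*x^5 - 4*x^4 - x^3 + 5*x + 2.
∫_{-1}^{1} of each monomial x^k gives [2/(k+1) if k even, 0 if k odd]. Integrating term-by-term (or equivalently evaluating the antiderivative F(x) = -x^6/3 - 4*x^5/5 - x^4/4 + 5*x^2/2 + 2*x at the endpoints):
  F(1) − F(−1) = 187/60 − (43/60) = 12/5.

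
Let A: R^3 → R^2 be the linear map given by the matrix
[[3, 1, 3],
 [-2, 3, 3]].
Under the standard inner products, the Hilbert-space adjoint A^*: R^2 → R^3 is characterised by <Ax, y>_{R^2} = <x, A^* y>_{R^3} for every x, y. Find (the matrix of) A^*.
A^* = A^T =
[[3, -2],
 [1, 3],
 [3, 3]]

For real matrices with standard dot products, the defining identity <Ax, y> = <x, A^* y> gives (Ax)^T y = x^T (A^*) y, i.e. x^T A^T y = x^T (A^*) y. Since this holds for all x, y, we must have A^* = A^T. Therefore
A^* =
[[3, -2],
 [1, 3],
 [3, 3]].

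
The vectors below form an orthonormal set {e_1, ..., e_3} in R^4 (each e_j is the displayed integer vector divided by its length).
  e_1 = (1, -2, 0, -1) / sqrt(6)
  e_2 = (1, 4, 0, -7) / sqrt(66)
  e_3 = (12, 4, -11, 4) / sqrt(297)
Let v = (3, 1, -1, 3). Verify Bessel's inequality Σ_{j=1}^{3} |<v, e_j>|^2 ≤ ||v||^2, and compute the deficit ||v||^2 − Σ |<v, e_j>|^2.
Σ |<v, e_j>|^2 = 17; ||v||^2 = 20; deficit = 3

Write each e_j = u_j / sqrt(<u_j, u_j>) where u_j is the displayed integer vector. Then <v, e_j> = <v, u_j> / sqrt(<u_j, u_j>), so |<v, e_j>|^2 = <v, u_j>^2 / <u_j, u_j>.
Coefficients: <v, e_1> = -2/sqrt(6), <v, e_2> = -14/sqrt(66), <v, e_3> = 63/sqrt(297).
Square and sum: Σ |<v, e_j>|^2 = 17.
Compute ||v||^2 = v·v = 20.
Deficit = 20 − 17 = 3 ≥ 0, confirming Bessel's inequality. (The deficit equals ||v − Σ <v,e_j> e_j||^2, the squared distance from v to span{e_j}.)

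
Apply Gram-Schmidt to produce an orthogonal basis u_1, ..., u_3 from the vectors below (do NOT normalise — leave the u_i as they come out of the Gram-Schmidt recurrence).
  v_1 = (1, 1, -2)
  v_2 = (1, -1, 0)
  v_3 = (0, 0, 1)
Orthogonal basis:
  u_1 = (1, 1, -2)
  u_2 = (1, -1, 0)
  u_3 = (1/3, 1/3, 1/3)

Apply the Gram-Schmidt recurrence
  u_1 = v_1
  u_i = v_i − Σ_{j<i} ((v_i · u_j) / (u_j · u_j)) · u_j.

Step by step this gives:
  u_1 = (1, 1, -2)
  u_2 = (1, -1, 0)
  u_3 = (1/3, 1/3, 1/3)

Orthogonality check:
  u_2 · u_1 = 0 (should be 0)
  u_3 · u_1 = 0 (should be 0)
  u_3 · u_2 = 0 (should be 0)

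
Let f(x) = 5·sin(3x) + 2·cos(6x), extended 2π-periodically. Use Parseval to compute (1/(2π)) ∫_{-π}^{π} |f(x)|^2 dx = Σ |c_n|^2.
Σ |c_n|^2 = 29/2

Expand |f|^2 and use orthogonality of {sin(nx), cos(mx)} on [-π, π]:
  ∫_{-π}^{π} sin(nx)^2 dx = π, ∫ cos(mx)^2 dx = π, and cross terms integrate to 0.
So ∫_{-π}^{π} f(x)^2 dx = 5^2 · π + 2^2 · π = (25 + 4)π.
Divide by 2π: (25 + 4)/2 = 29/2.
By Parseval, this equals Σ |c_n|^2.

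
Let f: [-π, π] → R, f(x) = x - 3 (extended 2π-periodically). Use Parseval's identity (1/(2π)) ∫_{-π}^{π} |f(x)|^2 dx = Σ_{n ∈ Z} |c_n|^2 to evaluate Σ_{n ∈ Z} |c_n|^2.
Σ |c_n|^2 = π^2/3 + 9

Expand and integrate term by term over [-π, π]:
  ∫ (x)^2 dx = 1·(2π^3/3); ∫ 2·1·(-3)·x dx = 0 (odd integrand); ∫ (-3)^2 dx = 9·2π.
So (1/(2π)) ∫_{-π}^{π} (x - 3)^2 dx = 1π^2/3 + 9 = π^2/3 + 9.
Parseval ⇒ Σ |c_n|^2 = π^2/3 + 9.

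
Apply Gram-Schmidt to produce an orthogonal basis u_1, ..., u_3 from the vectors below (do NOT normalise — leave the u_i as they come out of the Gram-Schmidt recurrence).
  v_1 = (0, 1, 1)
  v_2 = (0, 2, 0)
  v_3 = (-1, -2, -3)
Orthogonal basis:
  u_1 = (0, 1, 1)
  u_2 = (0, 1, -1)
  u_3 = (-1, 0, 0)

Apply the Gram-Schmidt recurrence
  u_1 = v_1
  u_i = v_i − Σ_{j<i} ((v_i · u_j) / (u_j · u_j)) · u_j.

Step by step this gives:
  u_1 = (0, 1, 1)
  u_2 = (0, 1, -1)
  u_3 = (-1, 0, 0)

Orthogonality check:
  u_2 · u_1 = 0 (should be 0)
  u_3 · u_1 = 0 (should be 0)
  u_3 · u_2 = 0 (should be 0)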